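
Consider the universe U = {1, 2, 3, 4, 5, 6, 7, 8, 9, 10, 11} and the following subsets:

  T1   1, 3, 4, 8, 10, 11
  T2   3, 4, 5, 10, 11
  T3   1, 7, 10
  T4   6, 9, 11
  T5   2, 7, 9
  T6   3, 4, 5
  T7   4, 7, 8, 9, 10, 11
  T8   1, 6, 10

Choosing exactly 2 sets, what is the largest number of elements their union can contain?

9

Choosing T1, T5 covers {1, 2, 3, 4, 7, 8, 9, 10, 11} — 9 elements.
No choice of 2 sets does better; here 5, 6 are left uncovered.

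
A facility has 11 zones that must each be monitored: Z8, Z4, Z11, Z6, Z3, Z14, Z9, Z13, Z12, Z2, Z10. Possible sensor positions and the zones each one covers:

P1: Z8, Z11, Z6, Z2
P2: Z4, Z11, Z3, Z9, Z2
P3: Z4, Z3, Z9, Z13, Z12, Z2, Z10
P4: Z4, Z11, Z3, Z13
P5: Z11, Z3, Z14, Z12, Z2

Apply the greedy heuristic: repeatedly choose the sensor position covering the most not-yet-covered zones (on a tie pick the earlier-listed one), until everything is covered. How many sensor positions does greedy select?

3

Pick 1: P3 covers 7 new zones (Z4, Z3, Z9, Z13, Z12, Z2, Z10).
Pick 2: P1 covers 3 new zones (Z8, Z11, Z6).
Pick 3: P5 covers 1 new zones (Z14).
Greedy uses 3 sensor positions.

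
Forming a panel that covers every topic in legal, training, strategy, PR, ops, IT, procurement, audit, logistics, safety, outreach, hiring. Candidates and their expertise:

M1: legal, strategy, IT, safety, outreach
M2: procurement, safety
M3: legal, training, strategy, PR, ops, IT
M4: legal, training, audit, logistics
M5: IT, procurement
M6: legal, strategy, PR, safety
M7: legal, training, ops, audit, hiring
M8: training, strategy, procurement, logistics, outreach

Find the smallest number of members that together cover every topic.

4

M1, M3, M7, M8 together cover {legal, training, strategy, PR, ops, IT, procurement, audit, logistics, safety, outreach, hiring} — every topic.
No 3 of the 8 members cover everything (all 56 triples fall short), so 4 is minimum.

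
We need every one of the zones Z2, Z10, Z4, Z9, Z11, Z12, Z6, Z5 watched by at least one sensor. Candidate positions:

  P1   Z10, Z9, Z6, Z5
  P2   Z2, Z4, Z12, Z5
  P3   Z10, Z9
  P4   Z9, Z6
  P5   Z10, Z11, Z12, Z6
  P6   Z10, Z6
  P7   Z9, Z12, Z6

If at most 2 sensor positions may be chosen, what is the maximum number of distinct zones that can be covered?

7

Choosing P1, P2 covers {Z2, Z10, Z4, Z9, Z12, Z6, Z5} — 7 zones.
No choice of 2 sensor positions does better; here Z11 is left uncovered.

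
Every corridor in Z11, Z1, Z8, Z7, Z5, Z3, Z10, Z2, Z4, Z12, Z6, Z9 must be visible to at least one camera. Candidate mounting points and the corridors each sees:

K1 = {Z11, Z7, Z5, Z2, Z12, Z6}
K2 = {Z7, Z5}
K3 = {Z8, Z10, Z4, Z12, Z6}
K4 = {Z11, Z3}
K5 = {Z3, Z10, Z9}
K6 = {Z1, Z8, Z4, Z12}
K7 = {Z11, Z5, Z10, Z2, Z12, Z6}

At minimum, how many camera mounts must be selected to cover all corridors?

3

K1, K5, K6 together cover {Z11, Z1, Z8, Z7, Z5, Z3, Z10, Z2, Z4, Z12, Z6, Z9} — every corridor.
No 2 of the 7 camera mounts cover everything (all 21 pairs fall short), so 3 is minimum.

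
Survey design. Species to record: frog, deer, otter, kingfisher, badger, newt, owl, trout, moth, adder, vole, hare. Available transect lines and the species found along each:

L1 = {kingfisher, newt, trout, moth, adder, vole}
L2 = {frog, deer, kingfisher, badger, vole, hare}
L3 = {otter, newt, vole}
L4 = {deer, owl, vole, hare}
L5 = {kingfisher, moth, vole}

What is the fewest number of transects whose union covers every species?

L1, L2, L3, L4 together cover {frog, deer, otter, kingfisher, badger, newt, owl, trout, moth, adder, vole, hare} — every species.
No 3 of the 5 transects cover everything (all 10 triples fall short), so 4 is minimum.

4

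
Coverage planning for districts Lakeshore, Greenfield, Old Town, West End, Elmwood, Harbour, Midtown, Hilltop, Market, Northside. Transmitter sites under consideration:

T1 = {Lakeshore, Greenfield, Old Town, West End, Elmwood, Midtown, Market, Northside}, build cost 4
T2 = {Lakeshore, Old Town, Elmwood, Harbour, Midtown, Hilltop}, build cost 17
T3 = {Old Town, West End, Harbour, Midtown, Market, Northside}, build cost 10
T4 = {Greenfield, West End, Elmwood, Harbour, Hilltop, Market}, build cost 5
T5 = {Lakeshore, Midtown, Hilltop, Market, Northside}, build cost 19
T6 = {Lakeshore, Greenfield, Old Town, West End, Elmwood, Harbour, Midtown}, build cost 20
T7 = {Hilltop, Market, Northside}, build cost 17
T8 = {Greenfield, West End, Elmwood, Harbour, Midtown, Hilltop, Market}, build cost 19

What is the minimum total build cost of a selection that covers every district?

T1, T4 cover every district at build cost 4 + 5 = 9.
Any cover uses at least 2 transmitter sites; among all covering selections none totals below 9.

9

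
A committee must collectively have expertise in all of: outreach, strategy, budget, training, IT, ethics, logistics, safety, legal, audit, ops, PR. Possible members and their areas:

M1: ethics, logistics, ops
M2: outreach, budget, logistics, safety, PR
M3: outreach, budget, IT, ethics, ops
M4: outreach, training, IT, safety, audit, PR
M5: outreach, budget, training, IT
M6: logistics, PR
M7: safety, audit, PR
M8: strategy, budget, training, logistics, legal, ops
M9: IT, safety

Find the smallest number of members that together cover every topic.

M1, M4, M8 together cover {outreach, strategy, budget, training, IT, ethics, logistics, safety, legal, audit, ops, PR} — every topic.
No 2 of the 9 members cover everything (all 36 pairs fall short), so 3 is minimum.

3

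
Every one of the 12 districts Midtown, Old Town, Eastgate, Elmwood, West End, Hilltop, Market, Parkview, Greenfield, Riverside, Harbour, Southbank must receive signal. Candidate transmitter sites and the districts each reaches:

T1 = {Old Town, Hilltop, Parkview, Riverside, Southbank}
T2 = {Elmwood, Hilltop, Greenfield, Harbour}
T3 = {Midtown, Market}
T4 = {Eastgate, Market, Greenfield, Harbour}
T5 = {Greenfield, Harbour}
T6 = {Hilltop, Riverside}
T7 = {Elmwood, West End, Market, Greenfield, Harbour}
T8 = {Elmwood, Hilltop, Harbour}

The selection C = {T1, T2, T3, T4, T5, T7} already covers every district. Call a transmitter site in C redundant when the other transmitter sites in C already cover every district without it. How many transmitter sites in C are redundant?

2

Drop T1: Old Town, Parkview, Riverside, Southbank uncovered — not redundant.
Drop T2: the rest still cover every district — redundant.
Drop T3: Midtown uncovered — not redundant.
Drop T4: Eastgate uncovered — not redundant.
Drop T5: the rest still cover every district — redundant.
Drop T7: West End uncovered — not redundant.
2 redundant: T2, T5.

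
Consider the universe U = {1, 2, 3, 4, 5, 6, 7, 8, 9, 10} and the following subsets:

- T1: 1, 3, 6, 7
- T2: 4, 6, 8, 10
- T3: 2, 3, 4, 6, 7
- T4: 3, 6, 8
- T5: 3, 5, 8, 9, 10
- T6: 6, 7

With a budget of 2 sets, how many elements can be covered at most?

9

Choosing T3, T5 covers {2, 3, 4, 5, 6, 7, 8, 9, 10} — 9 elements.
No choice of 2 sets does better; here 1 is left uncovered.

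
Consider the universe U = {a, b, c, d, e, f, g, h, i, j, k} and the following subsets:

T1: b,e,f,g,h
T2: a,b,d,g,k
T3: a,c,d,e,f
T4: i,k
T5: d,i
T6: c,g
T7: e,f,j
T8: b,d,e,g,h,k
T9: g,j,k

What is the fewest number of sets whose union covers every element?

4

T1, T3, T4, T7 together cover {a, b, c, d, e, f, g, h, i, j, k} — every element.
No 3 of the 9 sets cover everything (all 84 triples fall short), so 4 is minimum.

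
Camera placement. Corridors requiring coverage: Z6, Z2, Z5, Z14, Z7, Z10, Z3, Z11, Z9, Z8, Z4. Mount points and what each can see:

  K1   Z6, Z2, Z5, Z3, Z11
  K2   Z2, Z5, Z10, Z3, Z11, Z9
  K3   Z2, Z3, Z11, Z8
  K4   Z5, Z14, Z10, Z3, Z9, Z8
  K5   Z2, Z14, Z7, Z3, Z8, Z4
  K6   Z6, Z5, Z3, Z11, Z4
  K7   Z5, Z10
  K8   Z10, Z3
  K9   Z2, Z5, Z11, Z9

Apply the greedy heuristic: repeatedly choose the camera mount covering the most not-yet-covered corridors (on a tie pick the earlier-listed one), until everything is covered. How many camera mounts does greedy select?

3

Pick 1: K2 covers 6 new corridors (Z2, Z5, Z10, Z3, Z11, Z9).
Pick 2: K5 covers 4 new corridors (Z14, Z7, Z8, Z4).
Pick 3: K1 covers 1 new corridors (Z6).
Greedy uses 3 camera mounts.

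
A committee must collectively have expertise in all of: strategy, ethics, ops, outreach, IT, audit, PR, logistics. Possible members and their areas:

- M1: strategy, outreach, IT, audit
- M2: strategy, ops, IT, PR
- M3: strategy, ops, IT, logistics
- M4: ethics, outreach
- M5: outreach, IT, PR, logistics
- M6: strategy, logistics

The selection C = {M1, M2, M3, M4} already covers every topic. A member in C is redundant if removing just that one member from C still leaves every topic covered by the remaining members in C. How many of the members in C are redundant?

0

Drop M1: audit uncovered — not redundant.
Drop M2: PR uncovered — not redundant.
Drop M3: logistics uncovered — not redundant.
Drop M4: ethics uncovered — not redundant.
None of the members in C is redundant.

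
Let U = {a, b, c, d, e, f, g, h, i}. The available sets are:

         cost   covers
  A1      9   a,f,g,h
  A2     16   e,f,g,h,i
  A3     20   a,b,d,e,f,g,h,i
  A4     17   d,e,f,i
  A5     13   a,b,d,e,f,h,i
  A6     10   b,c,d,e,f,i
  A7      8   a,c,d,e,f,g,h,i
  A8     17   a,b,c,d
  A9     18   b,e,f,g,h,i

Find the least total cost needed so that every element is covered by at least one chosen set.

18

A6, A7 cover every element at cost 10 + 8 = 18.
Any cover uses at least 2 sets; among all covering selections none totals below 18.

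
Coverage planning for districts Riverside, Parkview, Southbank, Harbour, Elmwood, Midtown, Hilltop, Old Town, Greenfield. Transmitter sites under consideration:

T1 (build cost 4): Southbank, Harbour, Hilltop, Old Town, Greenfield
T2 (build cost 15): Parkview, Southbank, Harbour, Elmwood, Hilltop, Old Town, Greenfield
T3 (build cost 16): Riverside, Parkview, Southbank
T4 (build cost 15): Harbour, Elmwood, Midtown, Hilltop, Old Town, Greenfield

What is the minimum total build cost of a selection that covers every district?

31

T3, T4 cover every district at build cost 16 + 15 = 31.
Any cover uses at least 2 transmitter sites; among all covering selections none totals below 31.
Greedy by coverage-per-build cost would pick T1, T2, T4, T3 for 50 — worse than the optimum 31.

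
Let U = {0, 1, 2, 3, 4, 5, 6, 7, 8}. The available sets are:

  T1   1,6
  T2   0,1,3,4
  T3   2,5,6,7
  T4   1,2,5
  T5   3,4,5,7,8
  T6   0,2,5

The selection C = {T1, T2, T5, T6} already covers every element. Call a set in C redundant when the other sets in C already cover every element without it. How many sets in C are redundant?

Drop T1: 6 uncovered — not redundant.
Drop T2: the rest still cover every element — redundant.
Drop T5: 7, 8 uncovered — not redundant.
Drop T6: 2 uncovered — not redundant.
1 redundant: T2.

1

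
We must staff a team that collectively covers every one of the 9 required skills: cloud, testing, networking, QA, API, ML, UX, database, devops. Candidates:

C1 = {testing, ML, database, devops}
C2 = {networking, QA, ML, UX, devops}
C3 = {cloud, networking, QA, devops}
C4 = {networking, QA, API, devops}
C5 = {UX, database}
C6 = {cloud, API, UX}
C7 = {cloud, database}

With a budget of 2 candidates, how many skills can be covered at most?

7

Choosing C1, C2 covers {testing, networking, QA, ML, UX, database, devops} — 7 skills.
No choice of 2 candidates does better; here cloud, API are left uncovered.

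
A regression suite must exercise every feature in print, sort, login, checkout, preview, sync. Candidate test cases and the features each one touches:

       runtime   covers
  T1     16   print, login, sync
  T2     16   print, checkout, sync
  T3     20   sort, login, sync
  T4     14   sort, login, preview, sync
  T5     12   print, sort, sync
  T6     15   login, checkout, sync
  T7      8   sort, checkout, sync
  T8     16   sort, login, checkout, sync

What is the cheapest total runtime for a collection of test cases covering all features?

30

T2, T4 cover every feature at runtime 16 + 14 = 30.
Any cover uses at least 2 test cases; among all covering selections none totals below 30.
Greedy by coverage-per-runtime would pick T7, T4, T5 for 34 — worse than the optimum 30.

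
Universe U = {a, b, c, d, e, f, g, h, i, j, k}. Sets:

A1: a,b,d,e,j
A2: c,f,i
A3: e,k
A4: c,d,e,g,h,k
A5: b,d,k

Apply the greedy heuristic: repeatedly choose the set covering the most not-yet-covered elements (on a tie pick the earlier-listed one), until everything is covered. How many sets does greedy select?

3

Pick 1: A4 covers 6 new elements (c, d, e, g, h, k).
Pick 2: A1 covers 3 new elements (a, b, j).
Pick 3: A2 covers 2 new elements (f, i).
Greedy uses 3 sets.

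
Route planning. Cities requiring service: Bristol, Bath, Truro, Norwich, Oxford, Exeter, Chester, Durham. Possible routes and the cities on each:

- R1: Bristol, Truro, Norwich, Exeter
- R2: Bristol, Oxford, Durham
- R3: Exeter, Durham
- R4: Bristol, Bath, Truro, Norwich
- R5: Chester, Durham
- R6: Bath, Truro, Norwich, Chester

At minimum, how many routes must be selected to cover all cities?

3

R1, R2, R6 together cover {Bristol, Bath, Truro, Norwich, Oxford, Exeter, Chester, Durham} — every city.
No 2 of the 6 routes cover everything (all 15 pairs fall short), so 3 is minimum.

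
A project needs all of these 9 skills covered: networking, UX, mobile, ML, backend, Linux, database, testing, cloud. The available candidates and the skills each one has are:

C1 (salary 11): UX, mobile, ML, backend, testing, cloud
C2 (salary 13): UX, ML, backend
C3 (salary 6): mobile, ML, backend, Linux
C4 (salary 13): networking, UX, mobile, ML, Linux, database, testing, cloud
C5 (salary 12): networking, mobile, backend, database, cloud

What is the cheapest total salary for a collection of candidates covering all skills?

C3, C4 cover every skill at salary 6 + 13 = 19.
Any cover uses at least 2 candidates; among all covering selections none totals below 19.

19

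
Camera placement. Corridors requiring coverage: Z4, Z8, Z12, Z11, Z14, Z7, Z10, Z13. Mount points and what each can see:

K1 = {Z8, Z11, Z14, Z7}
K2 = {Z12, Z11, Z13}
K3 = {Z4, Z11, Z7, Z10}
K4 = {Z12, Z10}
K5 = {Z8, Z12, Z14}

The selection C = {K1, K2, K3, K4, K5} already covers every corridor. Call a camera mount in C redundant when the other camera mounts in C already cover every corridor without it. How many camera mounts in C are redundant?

Drop K1: the rest still cover every corridor — redundant.
Drop K2: Z13 uncovered — not redundant.
Drop K3: Z4 uncovered — not redundant.
Drop K4: the rest still cover every corridor — redundant.
Drop K5: the rest still cover every corridor — redundant.
3 redundant: K1, K4, K5.

3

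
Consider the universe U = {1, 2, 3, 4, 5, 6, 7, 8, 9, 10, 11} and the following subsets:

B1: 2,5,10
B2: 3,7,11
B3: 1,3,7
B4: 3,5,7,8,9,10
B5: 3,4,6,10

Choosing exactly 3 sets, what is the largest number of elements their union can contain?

9

Choosing B1, B4, B5 covers {2, 3, 4, 5, 6, 7, 8, 9, 10} — 9 elements.
No choice of 3 sets does better; here 1, 11 are left uncovered.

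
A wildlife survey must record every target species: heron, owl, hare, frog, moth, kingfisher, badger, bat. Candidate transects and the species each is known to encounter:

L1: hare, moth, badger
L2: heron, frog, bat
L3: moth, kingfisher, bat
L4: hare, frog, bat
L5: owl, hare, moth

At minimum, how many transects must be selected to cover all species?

L1, L2, L3, L5 together cover {heron, owl, hare, frog, moth, kingfisher, badger, bat} — every species.
No 3 of the 5 transects cover everything (all 10 triples fall short), so 4 is minimum.

4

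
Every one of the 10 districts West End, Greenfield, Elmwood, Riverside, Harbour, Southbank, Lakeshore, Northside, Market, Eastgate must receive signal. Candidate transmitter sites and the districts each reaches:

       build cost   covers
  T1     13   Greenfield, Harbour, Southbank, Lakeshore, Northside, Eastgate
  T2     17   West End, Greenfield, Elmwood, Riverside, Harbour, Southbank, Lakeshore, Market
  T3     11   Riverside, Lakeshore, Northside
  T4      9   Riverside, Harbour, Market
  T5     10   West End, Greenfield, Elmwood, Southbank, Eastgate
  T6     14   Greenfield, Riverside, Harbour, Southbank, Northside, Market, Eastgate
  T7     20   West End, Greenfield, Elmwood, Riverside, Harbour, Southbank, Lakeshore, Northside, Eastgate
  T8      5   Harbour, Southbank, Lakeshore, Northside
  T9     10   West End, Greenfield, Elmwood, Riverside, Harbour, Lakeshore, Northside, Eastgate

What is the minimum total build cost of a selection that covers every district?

T6, T9 cover every district at build cost 14 + 10 = 24.
Any cover uses at least 2 transmitter sites; among all covering selections none totals below 24.

24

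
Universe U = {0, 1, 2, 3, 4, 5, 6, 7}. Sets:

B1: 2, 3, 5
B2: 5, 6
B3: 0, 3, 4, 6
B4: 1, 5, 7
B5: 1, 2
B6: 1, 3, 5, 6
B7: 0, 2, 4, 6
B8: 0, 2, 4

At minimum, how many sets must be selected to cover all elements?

3

B1, B3, B4 together cover {0, 1, 2, 3, 4, 5, 6, 7} — every element.
No 2 of the 8 sets cover everything (all 28 pairs fall short), so 3 is minimum.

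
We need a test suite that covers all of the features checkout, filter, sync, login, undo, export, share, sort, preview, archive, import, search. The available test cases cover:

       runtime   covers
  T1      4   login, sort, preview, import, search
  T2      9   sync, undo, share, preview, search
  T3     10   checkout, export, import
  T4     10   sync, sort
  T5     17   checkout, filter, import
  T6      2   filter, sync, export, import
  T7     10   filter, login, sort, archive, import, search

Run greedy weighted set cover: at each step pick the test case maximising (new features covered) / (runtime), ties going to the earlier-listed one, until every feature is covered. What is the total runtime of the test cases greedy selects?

Pick 1: T6 adds 4 new (filter, sync, export, import) at runtime 2 (ratio 4/2).
Pick 2: T1 adds 4 new (login, sort, preview, search) at runtime 4 (ratio 4/4).
Pick 3: T2 adds 2 new (undo, share) at runtime 9 (ratio 2/9).
Pick 4: T3 adds 1 new (checkout) at runtime 10 (ratio 1/10).
Pick 5: T7 adds 1 new (archive) at runtime 10 (ratio 1/10).
Greedy total runtime: 2 + 4 + 9 + 10 + 10 = 35. (The true optimum is 29, so greedy overshoots here.)

35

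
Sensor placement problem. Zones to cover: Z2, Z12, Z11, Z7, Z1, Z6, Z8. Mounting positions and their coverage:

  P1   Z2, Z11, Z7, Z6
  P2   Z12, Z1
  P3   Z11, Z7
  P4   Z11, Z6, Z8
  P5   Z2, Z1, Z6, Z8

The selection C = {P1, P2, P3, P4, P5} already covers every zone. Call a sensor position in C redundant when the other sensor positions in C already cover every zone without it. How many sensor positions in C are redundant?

Drop P1: the rest still cover every zone — redundant.
Drop P2: Z12 uncovered — not redundant.
Drop P3: the rest still cover every zone — redundant.
Drop P4: the rest still cover every zone — redundant.
Drop P5: the rest still cover every zone — redundant.
4 redundant: P1, P3, P4, P5.

4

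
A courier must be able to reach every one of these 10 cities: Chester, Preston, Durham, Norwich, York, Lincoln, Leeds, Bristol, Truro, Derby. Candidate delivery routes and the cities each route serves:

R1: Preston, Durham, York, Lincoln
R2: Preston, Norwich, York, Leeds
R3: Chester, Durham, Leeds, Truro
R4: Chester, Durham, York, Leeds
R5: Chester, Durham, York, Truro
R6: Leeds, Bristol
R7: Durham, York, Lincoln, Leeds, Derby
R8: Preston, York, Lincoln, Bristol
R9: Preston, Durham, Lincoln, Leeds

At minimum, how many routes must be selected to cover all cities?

4

R2, R3, R6, R7 together cover {Chester, Preston, Durham, Norwich, York, Lincoln, Leeds, Bristol, Truro, Derby} — every city.
No 3 of the 9 routes cover everything (all 84 triples fall short), so 4 is minimum.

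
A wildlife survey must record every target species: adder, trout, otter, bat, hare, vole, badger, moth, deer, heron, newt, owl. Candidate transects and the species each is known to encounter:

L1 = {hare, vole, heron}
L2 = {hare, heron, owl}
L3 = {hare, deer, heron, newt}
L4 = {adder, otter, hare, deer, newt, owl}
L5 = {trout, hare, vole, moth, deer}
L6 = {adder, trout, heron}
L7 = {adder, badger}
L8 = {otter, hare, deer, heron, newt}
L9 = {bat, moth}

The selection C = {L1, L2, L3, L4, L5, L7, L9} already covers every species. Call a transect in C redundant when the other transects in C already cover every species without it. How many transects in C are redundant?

Drop L1: the rest still cover every species — redundant.
Drop L2: the rest still cover every species — redundant.
Drop L3: the rest still cover every species — redundant.
Drop L4: otter uncovered — not redundant.
Drop L5: trout uncovered — not redundant.
Drop L7: badger uncovered — not redundant.
Drop L9: bat uncovered — not redundant.
3 redundant: L1, L2, L3.

3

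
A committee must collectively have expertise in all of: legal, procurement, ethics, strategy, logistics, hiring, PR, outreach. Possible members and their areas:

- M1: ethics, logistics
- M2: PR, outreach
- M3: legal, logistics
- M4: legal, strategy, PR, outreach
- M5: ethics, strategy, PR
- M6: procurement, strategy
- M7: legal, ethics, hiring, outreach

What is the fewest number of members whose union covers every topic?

M1, M2, M6, M7 together cover {legal, procurement, ethics, strategy, logistics, hiring, PR, outreach} — every topic.
No 3 of the 7 members cover everything (all 35 triples fall short), so 4 is minimum.

4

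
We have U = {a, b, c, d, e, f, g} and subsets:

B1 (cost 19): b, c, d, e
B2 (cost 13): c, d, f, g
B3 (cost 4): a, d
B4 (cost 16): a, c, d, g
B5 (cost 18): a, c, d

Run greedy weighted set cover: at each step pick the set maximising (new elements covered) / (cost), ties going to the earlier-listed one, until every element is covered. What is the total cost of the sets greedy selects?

36

Pick 1: B3 adds 2 new (a, d) at cost 4 (ratio 2/4).
Pick 2: B2 adds 3 new (c, f, g) at cost 13 (ratio 3/13).
Pick 3: B1 adds 2 new (b, e) at cost 19 (ratio 2/19).
Greedy total cost: 4 + 13 + 19 = 36.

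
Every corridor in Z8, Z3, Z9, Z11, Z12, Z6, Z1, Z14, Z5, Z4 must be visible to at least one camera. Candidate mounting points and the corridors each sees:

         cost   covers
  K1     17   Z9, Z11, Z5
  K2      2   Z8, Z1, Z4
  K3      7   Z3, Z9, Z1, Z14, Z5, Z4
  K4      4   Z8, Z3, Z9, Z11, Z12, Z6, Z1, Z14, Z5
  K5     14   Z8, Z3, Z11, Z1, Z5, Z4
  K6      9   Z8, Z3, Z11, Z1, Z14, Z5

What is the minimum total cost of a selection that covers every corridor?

6

K2, K4 cover every corridor at cost 2 + 4 = 6.
Any cover uses at least 2 camera mounts; among all covering selections none totals below 6.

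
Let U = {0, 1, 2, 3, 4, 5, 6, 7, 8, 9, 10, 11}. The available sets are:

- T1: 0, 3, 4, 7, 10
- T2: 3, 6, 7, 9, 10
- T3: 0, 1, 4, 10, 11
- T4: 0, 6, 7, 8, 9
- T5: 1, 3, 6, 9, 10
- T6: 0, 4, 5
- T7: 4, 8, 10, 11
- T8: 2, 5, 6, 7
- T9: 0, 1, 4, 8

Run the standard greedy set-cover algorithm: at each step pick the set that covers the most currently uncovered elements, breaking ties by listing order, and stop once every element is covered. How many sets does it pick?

4

Pick 1: T1 covers 5 new elements (0, 3, 4, 7, 10).
Pick 2: T4 covers 3 new elements (6, 8, 9).
Pick 3: T3 covers 2 new elements (1, 11).
Pick 4: T8 covers 2 new elements (2, 5).
Greedy uses 4 sets.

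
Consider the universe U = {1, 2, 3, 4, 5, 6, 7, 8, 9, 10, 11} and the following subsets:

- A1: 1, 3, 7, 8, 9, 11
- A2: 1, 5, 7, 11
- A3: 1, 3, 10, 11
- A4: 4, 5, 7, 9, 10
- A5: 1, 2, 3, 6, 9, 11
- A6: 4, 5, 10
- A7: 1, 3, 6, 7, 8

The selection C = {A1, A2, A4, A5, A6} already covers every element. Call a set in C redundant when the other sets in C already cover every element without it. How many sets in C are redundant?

Drop A1: 8 uncovered — not redundant.
Drop A2: the rest still cover every element — redundant.
Drop A4: the rest still cover every element — redundant.
Drop A5: 2, 6 uncovered — not redundant.
Drop A6: the rest still cover every element — redundant.
3 redundant: A2, A4, A6.

3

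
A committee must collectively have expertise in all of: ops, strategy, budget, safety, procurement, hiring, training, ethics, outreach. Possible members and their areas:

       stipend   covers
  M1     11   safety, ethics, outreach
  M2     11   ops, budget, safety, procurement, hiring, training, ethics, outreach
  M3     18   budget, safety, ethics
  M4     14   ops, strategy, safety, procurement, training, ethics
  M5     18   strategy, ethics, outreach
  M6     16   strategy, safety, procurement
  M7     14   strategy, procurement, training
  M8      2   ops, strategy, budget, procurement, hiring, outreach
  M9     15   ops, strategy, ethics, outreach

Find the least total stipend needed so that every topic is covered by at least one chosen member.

13

M2, M8 cover every topic at stipend 11 + 2 = 13.
Any cover uses at least 2 members; among all covering selections none totals below 13.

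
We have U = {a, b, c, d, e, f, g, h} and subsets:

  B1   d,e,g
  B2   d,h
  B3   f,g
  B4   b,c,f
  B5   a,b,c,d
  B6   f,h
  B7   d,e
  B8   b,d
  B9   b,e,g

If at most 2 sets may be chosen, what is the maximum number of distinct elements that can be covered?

6

Choosing B1, B4 covers {b, c, d, e, f, g} — 6 elements.
No choice of 2 sets does better; here a, h are left uncovered.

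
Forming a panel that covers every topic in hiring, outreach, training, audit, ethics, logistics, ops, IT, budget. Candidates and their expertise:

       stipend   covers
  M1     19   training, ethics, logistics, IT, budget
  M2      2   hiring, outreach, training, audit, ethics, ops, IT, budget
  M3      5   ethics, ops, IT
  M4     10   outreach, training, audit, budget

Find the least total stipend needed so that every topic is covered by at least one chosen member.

21

M1, M2 cover every topic at stipend 19 + 2 = 21.
Any cover uses at least 2 members; among all covering selections none totals below 21.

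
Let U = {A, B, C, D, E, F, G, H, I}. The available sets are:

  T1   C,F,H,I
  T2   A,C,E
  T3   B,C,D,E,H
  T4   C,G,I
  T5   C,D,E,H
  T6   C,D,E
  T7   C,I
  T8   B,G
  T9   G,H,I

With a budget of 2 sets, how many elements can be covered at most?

7

Choosing T1, T3 covers {B, C, D, E, F, H, I} — 7 elements.
No choice of 2 sets does better; here A, G are left uncovered.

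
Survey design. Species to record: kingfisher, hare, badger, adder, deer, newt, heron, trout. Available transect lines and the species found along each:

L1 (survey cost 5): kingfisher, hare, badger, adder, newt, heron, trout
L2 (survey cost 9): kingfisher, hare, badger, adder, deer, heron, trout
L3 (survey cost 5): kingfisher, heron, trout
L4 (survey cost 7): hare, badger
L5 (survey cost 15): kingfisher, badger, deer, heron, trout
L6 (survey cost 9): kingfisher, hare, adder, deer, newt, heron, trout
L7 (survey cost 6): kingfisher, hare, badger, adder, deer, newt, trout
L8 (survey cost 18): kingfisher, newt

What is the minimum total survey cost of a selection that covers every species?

11

L1, L7 cover every species at survey cost 5 + 6 = 11.
Any cover uses at least 2 transects; among all covering selections none totals below 11.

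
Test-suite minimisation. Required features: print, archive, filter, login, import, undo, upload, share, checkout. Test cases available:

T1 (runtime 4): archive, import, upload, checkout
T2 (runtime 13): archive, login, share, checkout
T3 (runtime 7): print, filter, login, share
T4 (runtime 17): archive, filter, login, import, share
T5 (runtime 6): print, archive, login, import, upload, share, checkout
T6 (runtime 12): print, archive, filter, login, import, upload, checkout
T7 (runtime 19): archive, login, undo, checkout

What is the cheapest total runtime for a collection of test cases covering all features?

30

T1, T3, T7 cover every feature at runtime 4 + 7 + 19 = 30.
Any cover uses at least 3 test cases; among all covering selections none totals below 30.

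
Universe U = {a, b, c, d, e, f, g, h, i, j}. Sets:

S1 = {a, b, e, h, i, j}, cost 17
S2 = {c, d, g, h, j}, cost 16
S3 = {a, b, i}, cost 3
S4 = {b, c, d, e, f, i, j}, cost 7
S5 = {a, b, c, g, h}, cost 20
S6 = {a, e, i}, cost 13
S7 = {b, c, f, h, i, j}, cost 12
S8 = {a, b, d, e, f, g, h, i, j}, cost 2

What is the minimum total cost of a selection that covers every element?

S4, S8 cover every element at cost 7 + 2 = 9.
Any cover uses at least 2 sets; among all covering selections none totals below 9.

9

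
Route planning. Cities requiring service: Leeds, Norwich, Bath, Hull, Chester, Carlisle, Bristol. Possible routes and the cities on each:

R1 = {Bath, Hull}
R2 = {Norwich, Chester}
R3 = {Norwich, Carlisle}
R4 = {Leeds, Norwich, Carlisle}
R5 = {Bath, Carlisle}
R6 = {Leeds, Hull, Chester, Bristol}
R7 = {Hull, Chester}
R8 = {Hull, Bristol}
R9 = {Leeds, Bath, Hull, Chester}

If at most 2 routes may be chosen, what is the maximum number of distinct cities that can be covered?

6

Choosing R3, R6 covers {Leeds, Norwich, Hull, Chester, Carlisle, Bristol} — 6 cities.
No choice of 2 routes does better; here Bath is left uncovered.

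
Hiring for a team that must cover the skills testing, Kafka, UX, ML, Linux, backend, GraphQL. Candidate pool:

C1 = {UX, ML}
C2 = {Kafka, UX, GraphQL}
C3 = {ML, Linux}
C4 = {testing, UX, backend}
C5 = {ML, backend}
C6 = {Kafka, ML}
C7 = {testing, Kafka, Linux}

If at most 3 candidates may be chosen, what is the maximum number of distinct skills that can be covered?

Choosing C2, C3, C4 covers {testing, Kafka, UX, ML, Linux, backend, GraphQL} — 7 skills.
That is all 7 skills.

7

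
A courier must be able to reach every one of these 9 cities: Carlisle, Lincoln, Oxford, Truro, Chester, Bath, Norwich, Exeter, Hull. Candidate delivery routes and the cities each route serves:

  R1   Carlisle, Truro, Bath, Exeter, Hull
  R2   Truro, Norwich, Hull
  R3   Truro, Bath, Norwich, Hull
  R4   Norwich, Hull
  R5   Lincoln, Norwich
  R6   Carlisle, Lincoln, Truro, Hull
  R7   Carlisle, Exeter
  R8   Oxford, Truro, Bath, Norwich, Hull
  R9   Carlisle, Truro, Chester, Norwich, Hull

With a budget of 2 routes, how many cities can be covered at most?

7

Choosing R1, R5 covers {Carlisle, Lincoln, Truro, Bath, Norwich, Exeter, Hull} — 7 cities.
No choice of 2 routes does better; here Oxford, Chester are left uncovered.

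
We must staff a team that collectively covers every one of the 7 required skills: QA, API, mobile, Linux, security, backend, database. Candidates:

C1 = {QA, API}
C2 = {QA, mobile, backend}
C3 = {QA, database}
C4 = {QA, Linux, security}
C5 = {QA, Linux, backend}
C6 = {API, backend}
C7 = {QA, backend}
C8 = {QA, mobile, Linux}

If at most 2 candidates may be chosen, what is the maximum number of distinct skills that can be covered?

Choosing C2, C4 covers {QA, mobile, Linux, security, backend} — 5 skills.
No choice of 2 candidates does better; here API, database are left uncovered.

5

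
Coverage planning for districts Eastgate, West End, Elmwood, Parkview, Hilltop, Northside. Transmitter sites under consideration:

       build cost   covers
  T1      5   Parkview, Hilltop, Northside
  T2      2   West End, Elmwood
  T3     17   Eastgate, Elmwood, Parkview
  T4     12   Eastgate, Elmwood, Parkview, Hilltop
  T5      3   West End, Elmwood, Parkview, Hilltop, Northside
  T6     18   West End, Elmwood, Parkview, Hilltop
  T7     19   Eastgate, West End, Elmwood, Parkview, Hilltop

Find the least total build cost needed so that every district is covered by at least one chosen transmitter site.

T4, T5 cover every district at build cost 12 + 3 = 15.
Any cover uses at least 2 transmitter sites; among all covering selections none totals below 15.

15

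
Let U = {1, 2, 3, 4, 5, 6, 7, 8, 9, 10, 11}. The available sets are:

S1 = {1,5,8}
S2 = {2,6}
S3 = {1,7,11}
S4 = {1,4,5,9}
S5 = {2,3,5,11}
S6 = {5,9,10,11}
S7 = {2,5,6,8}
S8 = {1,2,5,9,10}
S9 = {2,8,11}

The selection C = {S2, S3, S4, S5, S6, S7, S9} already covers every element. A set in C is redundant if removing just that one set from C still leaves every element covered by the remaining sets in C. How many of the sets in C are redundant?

Drop S2: the rest still cover every element — redundant.
Drop S3: 7 uncovered — not redundant.
Drop S4: 4 uncovered — not redundant.
Drop S5: 3 uncovered — not redundant.
Drop S6: 10 uncovered — not redundant.
Drop S7: the rest still cover every element — redundant.
Drop S9: the rest still cover every element — redundant.
3 redundant: S2, S7, S9.

3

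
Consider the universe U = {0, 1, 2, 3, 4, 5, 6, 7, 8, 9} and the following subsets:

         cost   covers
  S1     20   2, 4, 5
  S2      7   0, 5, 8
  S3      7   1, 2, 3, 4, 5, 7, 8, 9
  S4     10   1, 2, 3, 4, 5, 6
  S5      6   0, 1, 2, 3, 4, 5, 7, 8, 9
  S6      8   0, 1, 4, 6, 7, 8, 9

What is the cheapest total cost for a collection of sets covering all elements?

14

S5, S6 cover every element at cost 6 + 8 = 14.
Any cover uses at least 2 sets; among all covering selections none totals below 14.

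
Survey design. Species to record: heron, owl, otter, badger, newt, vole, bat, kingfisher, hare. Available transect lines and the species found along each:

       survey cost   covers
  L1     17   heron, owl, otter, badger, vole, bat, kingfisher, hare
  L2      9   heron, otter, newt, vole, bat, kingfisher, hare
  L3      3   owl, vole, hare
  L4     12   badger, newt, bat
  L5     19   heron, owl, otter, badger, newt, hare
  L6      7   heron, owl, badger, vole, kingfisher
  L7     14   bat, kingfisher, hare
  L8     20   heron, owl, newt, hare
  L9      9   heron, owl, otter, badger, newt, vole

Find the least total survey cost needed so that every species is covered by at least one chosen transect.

L2, L6 cover every species at survey cost 9 + 7 = 16.
Any cover uses at least 2 transects; among all covering selections none totals below 16.
Greedy by coverage-per-survey cost would pick L3, L2, L6 for 19 — worse than the optimum 16.

16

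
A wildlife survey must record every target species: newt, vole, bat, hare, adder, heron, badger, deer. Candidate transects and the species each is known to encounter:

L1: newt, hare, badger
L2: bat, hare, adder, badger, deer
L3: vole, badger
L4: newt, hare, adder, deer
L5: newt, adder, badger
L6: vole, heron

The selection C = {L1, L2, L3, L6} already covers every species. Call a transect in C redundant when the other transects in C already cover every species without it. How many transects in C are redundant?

1

Drop L1: newt uncovered — not redundant.
Drop L2: bat, adder, deer uncovered — not redundant.
Drop L3: the rest still cover every species — redundant.
Drop L6: heron uncovered — not redundant.
1 redundant: L3.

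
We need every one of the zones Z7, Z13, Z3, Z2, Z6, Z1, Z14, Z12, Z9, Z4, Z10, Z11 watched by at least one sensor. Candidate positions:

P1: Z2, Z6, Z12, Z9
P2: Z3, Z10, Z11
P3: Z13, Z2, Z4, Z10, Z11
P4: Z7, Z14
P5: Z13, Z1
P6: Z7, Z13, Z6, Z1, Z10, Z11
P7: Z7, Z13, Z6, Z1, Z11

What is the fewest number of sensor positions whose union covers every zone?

5

P1, P2, P3, P4, P5 together cover {Z7, Z13, Z3, Z2, Z6, Z1, Z14, Z12, Z9, Z4, Z10, Z11} — every zone.
No 4 of the 7 sensor positions cover everything (all 35 size-4 selections fall short), so 5 is minimum.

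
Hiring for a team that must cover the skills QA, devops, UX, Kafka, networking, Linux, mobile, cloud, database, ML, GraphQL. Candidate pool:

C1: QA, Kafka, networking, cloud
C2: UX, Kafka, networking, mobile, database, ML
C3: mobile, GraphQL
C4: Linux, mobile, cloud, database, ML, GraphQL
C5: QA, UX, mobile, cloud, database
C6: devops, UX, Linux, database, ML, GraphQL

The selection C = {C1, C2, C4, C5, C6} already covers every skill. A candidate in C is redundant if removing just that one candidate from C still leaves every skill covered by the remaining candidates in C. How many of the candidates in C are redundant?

4

Drop C1: the rest still cover every skill — redundant.
Drop C2: the rest still cover every skill — redundant.
Drop C4: the rest still cover every skill — redundant.
Drop C5: the rest still cover every skill — redundant.
Drop C6: devops uncovered — not redundant.
4 redundant: C1, C2, C4, C5.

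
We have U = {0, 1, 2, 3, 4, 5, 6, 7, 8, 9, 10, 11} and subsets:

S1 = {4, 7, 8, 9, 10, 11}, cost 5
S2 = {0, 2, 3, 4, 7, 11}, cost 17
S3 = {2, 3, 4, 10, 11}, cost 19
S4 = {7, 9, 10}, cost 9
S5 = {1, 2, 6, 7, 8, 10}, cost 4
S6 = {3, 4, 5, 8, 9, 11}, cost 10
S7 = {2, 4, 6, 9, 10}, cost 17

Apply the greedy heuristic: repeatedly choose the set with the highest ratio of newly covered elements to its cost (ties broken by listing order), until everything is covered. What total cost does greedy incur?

36

Pick 1: S5 adds 6 new (1, 2, 6, 7, 8, 10) at cost 4 (ratio 6/4).
Pick 2: S1 adds 3 new (4, 9, 11) at cost 5 (ratio 3/5).
Pick 3: S6 adds 2 new (3, 5) at cost 10 (ratio 2/10).
Pick 4: S2 adds 1 new (0) at cost 17 (ratio 1/17).
Greedy total cost: 4 + 5 + 10 + 17 = 36. (The true optimum is 31, so greedy overshoots here.)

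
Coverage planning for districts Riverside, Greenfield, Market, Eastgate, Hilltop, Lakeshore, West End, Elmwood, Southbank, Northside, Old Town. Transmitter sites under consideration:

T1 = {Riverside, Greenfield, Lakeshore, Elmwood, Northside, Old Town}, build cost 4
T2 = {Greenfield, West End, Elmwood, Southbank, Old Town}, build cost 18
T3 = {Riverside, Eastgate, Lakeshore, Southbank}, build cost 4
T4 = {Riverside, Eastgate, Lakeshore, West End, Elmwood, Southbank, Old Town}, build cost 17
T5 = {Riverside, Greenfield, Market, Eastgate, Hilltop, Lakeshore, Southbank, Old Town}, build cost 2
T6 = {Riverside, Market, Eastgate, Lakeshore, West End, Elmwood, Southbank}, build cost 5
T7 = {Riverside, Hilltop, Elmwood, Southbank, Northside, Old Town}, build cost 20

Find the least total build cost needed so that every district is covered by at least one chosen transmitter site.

T1, T5, T6 cover every district at build cost 4 + 2 + 5 = 11.
Any cover uses at least 3 transmitter sites; among all covering selections none totals below 11.

11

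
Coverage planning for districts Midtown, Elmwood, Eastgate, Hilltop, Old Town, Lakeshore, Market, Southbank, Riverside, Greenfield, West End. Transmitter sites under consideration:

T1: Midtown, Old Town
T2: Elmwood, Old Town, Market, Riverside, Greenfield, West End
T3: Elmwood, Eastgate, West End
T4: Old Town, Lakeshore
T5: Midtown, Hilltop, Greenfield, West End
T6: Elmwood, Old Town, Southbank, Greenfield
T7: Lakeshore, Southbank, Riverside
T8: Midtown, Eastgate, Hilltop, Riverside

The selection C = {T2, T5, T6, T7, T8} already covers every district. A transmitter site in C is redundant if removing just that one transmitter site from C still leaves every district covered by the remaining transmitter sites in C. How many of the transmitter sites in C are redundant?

Drop T2: Market uncovered — not redundant.
Drop T5: the rest still cover every district — redundant.
Drop T6: the rest still cover every district — redundant.
Drop T7: Lakeshore uncovered — not redundant.
Drop T8: Eastgate uncovered — not redundant.
2 redundant: T5, T6.

2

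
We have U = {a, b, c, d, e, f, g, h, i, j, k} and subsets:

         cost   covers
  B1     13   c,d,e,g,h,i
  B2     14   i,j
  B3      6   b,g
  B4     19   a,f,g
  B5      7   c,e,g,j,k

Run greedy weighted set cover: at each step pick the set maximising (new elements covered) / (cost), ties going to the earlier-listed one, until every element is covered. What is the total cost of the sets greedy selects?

Pick 1: B5 adds 5 new (c, e, g, j, k) at cost 7 (ratio 5/7).
Pick 2: B1 adds 3 new (d, h, i) at cost 13 (ratio 3/13).
Pick 3: B3 adds 1 new (b) at cost 6 (ratio 1/6).
Pick 4: B4 adds 2 new (a, f) at cost 19 (ratio 2/19).
Greedy total cost: 7 + 13 + 6 + 19 = 45.

45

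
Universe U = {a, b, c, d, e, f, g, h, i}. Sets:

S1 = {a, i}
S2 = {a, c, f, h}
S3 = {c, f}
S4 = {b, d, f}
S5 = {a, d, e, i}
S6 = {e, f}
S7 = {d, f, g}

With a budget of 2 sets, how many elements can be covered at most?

7

Choosing S2, S5 covers {a, c, d, e, f, h, i} — 7 elements.
No choice of 2 sets does better; here b, g are left uncovered.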